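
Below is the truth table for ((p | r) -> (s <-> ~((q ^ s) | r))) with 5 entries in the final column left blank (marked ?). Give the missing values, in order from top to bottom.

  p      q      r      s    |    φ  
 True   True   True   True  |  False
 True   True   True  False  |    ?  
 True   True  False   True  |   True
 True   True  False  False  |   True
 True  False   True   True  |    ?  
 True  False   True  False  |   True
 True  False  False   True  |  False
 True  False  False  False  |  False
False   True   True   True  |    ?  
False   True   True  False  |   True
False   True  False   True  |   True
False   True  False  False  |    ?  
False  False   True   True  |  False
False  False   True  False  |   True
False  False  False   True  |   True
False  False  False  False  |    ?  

True, False, False, True, True

Row p=True, q=True, r=True, s=False: (p | r) = True, (s <-> ~((q ^ s) | r)) = True, so the formula = True.
Row p=True, q=False, r=True, s=True: (p | r) = True, (s <-> ~((q ^ s) | r)) = False, so the formula = False.
Row p=False, q=True, r=True, s=True: (p | r) = True, (s <-> ~((q ^ s) | r)) = False, so the formula = False.
Row p=False, q=True, r=False, s=False: (p | r) = False, (s <-> ~((q ^ s) | r)) = True, so the formula = True.
Row p=False, q=False, r=False, s=False: (p | r) = False, (s <-> ~((q ^ s) | r)) = False, so the formula = True.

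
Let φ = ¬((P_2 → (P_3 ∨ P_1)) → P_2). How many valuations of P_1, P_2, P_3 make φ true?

P_1 | P_2 | P_3 || ¬((P_2 → (P_3 ∨ P_1)) → P_2)
 T  |  T  |  T  ||              F              
 T  |  T  |  F  ||              F              
 T  |  F  |  T  ||              T              
 T  |  F  |  F  ||              T              
 F  |  T  |  T  ||              F              
 F  |  T  |  F  ||              F              
 F  |  F  |  T  ||              T              
 F  |  F  |  F  ||              T              
The formula is true on 4 of the 8 rows.

4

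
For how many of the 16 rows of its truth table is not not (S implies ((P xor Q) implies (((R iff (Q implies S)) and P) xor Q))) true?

P  Q  R  S  |  φ
T  T  T  T  |  T
T  T  T  F  |  T
T  T  F  T  |  T
T  T  F  F  |  T
T  F  T  T  |  T
T  F  T  F  |  T
T  F  F  T  |  F
T  F  F  F  |  T
F  T  T  T  |  T
F  T  T  F  |  T
F  T  F  T  |  T
F  T  F  F  |  T
F  F  T  T  |  T
F  F  T  F  |  T
F  F  F  T  |  T
F  F  F  F  |  T
The formula is true on 15 of the 16 rows.

15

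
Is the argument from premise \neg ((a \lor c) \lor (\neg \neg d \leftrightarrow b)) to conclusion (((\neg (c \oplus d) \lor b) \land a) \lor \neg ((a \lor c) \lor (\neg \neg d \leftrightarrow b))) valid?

a | b | c | d | φ | ψ
- | - | - | - | - | -
T | T | T | T | F | T
T | T | T | F | F | T
T | T | F | T | F | T
T | T | F | F | F | T
T | F | T | T | F | T
T | F | T | F | F | F
T | F | F | T | F | F
T | F | F | F | F | T
F | T | T | T | F | F
F | T | T | F | F | F
F | T | F | T | F | F
F | T | F | F | T | T
F | F | T | T | F | F
F | F | T | F | F | F
F | F | F | T | T | T
F | F | F | F | F | F
In every row where φ is true, ψ is also true, so φ ⊨ ψ.

yes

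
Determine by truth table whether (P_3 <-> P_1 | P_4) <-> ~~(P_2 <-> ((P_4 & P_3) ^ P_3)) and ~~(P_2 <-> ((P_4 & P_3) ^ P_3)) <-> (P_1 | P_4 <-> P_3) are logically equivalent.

 P_1  |  P_2  |  P_3  |  P_4  ||   φ   |   ψ  
 True |  True |  True |  True || False | False
 True |  True |  True | False ||  True |  True
 True |  True | False |  True ||  True |  True
 True |  True | False | False ||  True |  True
 True | False |  True |  True ||  True |  True
 True | False |  True | False || False | False
 True | False | False |  True || False | False
 True | False | False | False || False | False
False |  True |  True |  True || False | False
False |  True |  True | False || False | False
False |  True | False |  True ||  True |  True
False |  True | False | False || False | False
False | False |  True |  True ||  True |  True
False | False |  True | False ||  True |  True
False | False | False |  True || False | False
False | False | False | False ||  True |  True
The columns for φ and ψ agree on every row, so they are logically equivalent.

equivalent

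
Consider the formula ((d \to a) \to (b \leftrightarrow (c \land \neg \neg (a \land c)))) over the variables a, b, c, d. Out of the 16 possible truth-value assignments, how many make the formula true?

  a   |   b   |   c   |   d   | (d \to a) | (a \land c) | \neg (a \land c) | \neg \neg (a \land c) |   φ  
----- | ----- | ----- | ----- | --------- | ----------- | ---------------- | --------------------- | -----
 True |  True |  True |  True |    True   |     True    |      False       |          True         |  True
 True |  True |  True | False |    True   |     True    |      False       |          True         |  True
 True |  True | False |  True |    True   |    False    |       True       |         False         | False
 True |  True | False | False |    True   |    False    |       True       |         False         | False
 True | False |  True |  True |    True   |     True    |      False       |          True         | False
 True | False |  True | False |    True   |     True    |      False       |          True         | False
 True | False | False |  True |    True   |    False    |       True       |         False         |  True
 True | False | False | False |    True   |    False    |       True       |         False         |  True
False |  True |  True |  True |   False   |    False    |       True       |         False         |  True
False |  True |  True | False |    True   |    False    |       True       |         False         | False
False |  True | False |  True |   False   |    False    |       True       |         False         |  True
False |  True | False | False |    True   |    False    |       True       |         False         | False
False | False |  True |  True |   False   |    False    |       True       |         False         |  True
False | False |  True | False |    True   |    False    |       True       |         False         |  True
False | False | False |  True |   False   |    False    |       True       |         False         |  True
False | False | False | False |    True   |    False    |       True       |         False         |  True
The formula is true on 10 of the 16 rows.

10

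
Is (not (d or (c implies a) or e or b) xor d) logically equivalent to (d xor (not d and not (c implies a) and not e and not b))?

a  b  c  d  e  |  φ  ψ
F  F  F  F  F  |  F  F
F  F  F  F  T  |  F  F
F  F  F  T  F  |  T  T
F  F  F  T  T  |  T  T
F  F  T  F  F  |  T  T
F  F  T  F  T  |  F  F
F  F  T  T  F  |  T  T
F  F  T  T  T  |  T  T
F  T  F  F  F  |  F  F
F  T  F  F  T  |  F  F
F  T  F  T  F  |  T  T
F  T  F  T  T  |  T  T
F  T  T  F  F  |  F  F
F  T  T  F  T  |  F  F
F  T  T  T  F  |  T  T
F  T  T  T  T  |  T  T
T  F  F  F  F  |  F  F
T  F  F  F  T  |  F  F
T  F  F  T  F  |  T  T
T  F  F  T  T  |  T  T
T  F  T  F  F  |  F  F
T  F  T  F  T  |  F  F
T  F  T  T  F  |  T  T
T  F  T  T  T  |  T  T
T  T  F  F  F  |  F  F
T  T  F  F  T  |  F  F
T  T  F  T  F  |  T  T
T  T  F  T  T  |  T  T
T  T  T  F  F  |  F  F
T  T  T  F  T  |  F  F
T  T  T  T  F  |  T  T
T  T  T  T  T  |  T  T
The columns for φ and ψ agree on every row, so they are logically equivalent.

equivalent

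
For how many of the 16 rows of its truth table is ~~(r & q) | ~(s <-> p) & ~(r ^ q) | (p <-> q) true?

  p      q      r      s    |  (r & q)  ~(r & q)  ~~(r & q)  (s <-> p)  ~(s <-> p)  (r ^ q)  ~(r ^ q)  (~(s <-> p) & ~(r ^ q))  (p <-> q)    φ  
False  False  False  False  |   False     True      False       True      False      False     True             False              True     True
False  False  False   True  |   False     True      False      False       True      False     True              True              True     True
False  False   True  False  |   False     True      False       True      False       True    False             False              True     True
False  False   True   True  |   False     True      False      False       True       True    False             False              True     True
False   True  False  False  |   False     True      False       True      False       True    False             False             False    False
False   True  False   True  |   False     True      False      False       True       True    False             False             False    False
False   True   True  False  |    True    False       True       True      False      False     True             False             False     True
False   True   True   True  |    True    False       True      False       True      False     True              True             False     True
 True  False  False  False  |   False     True      False      False       True      False     True              True             False     True
 True  False  False   True  |   False     True      False       True      False      False     True             False             False    False
 True  False   True  False  |   False     True      False      False       True       True    False             False             False    False
 True  False   True   True  |   False     True      False       True      False       True    False             False             False    False
 True   True  False  False  |   False     True      False      False       True       True    False             False              True     True
 True   True  False   True  |   False     True      False       True      False       True    False             False              True     True
 True   True   True  False  |    True    False       True      False       True      False     True              True              True     True
 True   True   True   True  |    True    False       True       True      False      False     True             False              True     True
The formula is true on 11 of the 16 rows.

11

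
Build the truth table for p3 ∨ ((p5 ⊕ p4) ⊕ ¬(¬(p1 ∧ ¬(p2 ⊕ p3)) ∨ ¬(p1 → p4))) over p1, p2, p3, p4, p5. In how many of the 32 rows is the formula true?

24

p1 | p2 | p3 | p4 | p5 | φ
-- | -- | -- | -- | -- | -
1  | 1  | 1  | 1  | 1  | 1
1  | 1  | 1  | 1  | 0  | 1
1  | 1  | 1  | 0  | 1  | 1
1  | 1  | 1  | 0  | 0  | 1
1  | 1  | 0  | 1  | 1  | 0
1  | 1  | 0  | 1  | 0  | 1
1  | 1  | 0  | 0  | 1  | 1
1  | 1  | 0  | 0  | 0  | 0
1  | 0  | 1  | 1  | 1  | 1
1  | 0  | 1  | 1  | 0  | 1
1  | 0  | 1  | 0  | 1  | 1
1  | 0  | 1  | 0  | 0  | 1
1  | 0  | 0  | 1  | 1  | 1
1  | 0  | 0  | 1  | 0  | 0
1  | 0  | 0  | 0  | 1  | 1
1  | 0  | 0  | 0  | 0  | 0
0  | 1  | 1  | 1  | 1  | 1
0  | 1  | 1  | 1  | 0  | 1
0  | 1  | 1  | 0  | 1  | 1
0  | 1  | 1  | 0  | 0  | 1
0  | 1  | 0  | 1  | 1  | 0
0  | 1  | 0  | 1  | 0  | 1
0  | 1  | 0  | 0  | 1  | 1
0  | 1  | 0  | 0  | 0  | 0
0  | 0  | 1  | 1  | 1  | 1
0  | 0  | 1  | 1  | 0  | 1
0  | 0  | 1  | 0  | 1  | 1
0  | 0  | 1  | 0  | 0  | 1
0  | 0  | 0  | 1  | 1  | 0
0  | 0  | 0  | 1  | 0  | 1
0  | 0  | 0  | 0  | 1  | 1
0  | 0  | 0  | 0  | 0  | 0
The formula is true on 24 of the 32 rows.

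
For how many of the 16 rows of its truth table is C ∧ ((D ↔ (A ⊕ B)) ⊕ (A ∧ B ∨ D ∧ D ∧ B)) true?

A  B  C  D  |  (A ⊕ B)  (D ↔ (A ⊕ B))  (A ∧ B)  (D ∧ B)  (D ∧ (D ∧ B))  ((A ∧ B) ∨ (D ∧ (D ∧ B)))  φ
F  F  F  F  |     F           T           F        F           F                    F              F
F  F  F  T  |     F           F           F        F           F                    F              F
F  F  T  F  |     F           T           F        F           F                    F              T
F  F  T  T  |     F           F           F        F           F                    F              F
F  T  F  F  |     T           F           F        F           F                    F              F
F  T  F  T  |     T           T           F        T           T                    T              F
F  T  T  F  |     T           F           F        F           F                    F              F
F  T  T  T  |     T           T           F        T           T                    T              F
T  F  F  F  |     T           F           F        F           F                    F              F
T  F  F  T  |     T           T           F        F           F                    F              F
T  F  T  F  |     T           F           F        F           F                    F              F
T  F  T  T  |     T           T           F        F           F                    F              T
T  T  F  F  |     F           T           T        F           F                    T              F
T  T  F  T  |     F           F           T        T           T                    T              F
T  T  T  F  |     F           T           T        F           F                    T              F
T  T  T  T  |     F           F           T        T           T                    T              T
The formula is true on 3 of the 16 rows.

3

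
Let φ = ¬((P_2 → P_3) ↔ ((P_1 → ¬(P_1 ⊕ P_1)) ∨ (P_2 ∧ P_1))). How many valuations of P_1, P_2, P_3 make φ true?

2

 P_1  |  P_2  |  P_3  || (P_2 → P_3) | (P_1 ⊕ P_1) | ¬(P_1 ⊕ P_1) | (P_1 → ¬(P_1 ⊕ P_1)) | (P_2 ∧ P_1) |   φ  
 True |  True |  True ||     True    |    False    |     True     |         True         |     True    | False
 True |  True | False ||    False    |    False    |     True     |         True         |     True    |  True
 True | False |  True ||     True    |    False    |     True     |         True         |    False    | False
 True | False | False ||     True    |    False    |     True     |         True         |    False    | False
False |  True |  True ||     True    |    False    |     True     |         True         |    False    | False
False |  True | False ||    False    |    False    |     True     |         True         |    False    |  True
False | False |  True ||     True    |    False    |     True     |         True         |    False    | False
False | False | False ||     True    |    False    |     True     |         True         |    False    | False
The formula is true on 2 of the 8 rows.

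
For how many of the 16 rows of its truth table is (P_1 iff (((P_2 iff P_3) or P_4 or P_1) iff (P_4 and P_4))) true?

P_1 | P_2 | P_3 | P_4 | φ
--- | --- | --- | --- | -
 T  |  T  |  T  |  T  | T
 T  |  T  |  T  |  F  | F
 T  |  T  |  F  |  T  | T
 T  |  T  |  F  |  F  | F
 T  |  F  |  T  |  T  | T
 T  |  F  |  T  |  F  | F
 T  |  F  |  F  |  T  | T
 T  |  F  |  F  |  F  | F
 F  |  T  |  T  |  T  | F
 F  |  T  |  T  |  F  | T
 F  |  T  |  F  |  T  | F
 F  |  T  |  F  |  F  | F
 F  |  F  |  T  |  T  | F
 F  |  F  |  T  |  F  | F
 F  |  F  |  F  |  T  | F
 F  |  F  |  F  |  F  | T
The formula is true on 6 of the 16 rows.

6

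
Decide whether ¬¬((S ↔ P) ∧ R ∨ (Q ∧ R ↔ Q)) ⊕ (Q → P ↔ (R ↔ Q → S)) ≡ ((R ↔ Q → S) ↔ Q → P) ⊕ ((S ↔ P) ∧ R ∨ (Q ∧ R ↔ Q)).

P | Q | R | S || φ | ψ
T | T | T | T || F | F
T | T | T | F || T | T
T | T | F | T || F | F
T | T | F | F || T | T
T | F | T | T || F | F
T | F | T | F || F | F
T | F | F | T || T | T
T | F | F | F || T | T
F | T | T | T || T | T
F | T | T | F || F | F
F | T | F | T || T | T
F | T | F | F || F | F
F | F | T | T || F | F
F | F | T | F || F | F
F | F | F | T || T | T
F | F | F | F || T | T
The columns for φ and ψ agree on every row, so they are logically equivalent.

equivalent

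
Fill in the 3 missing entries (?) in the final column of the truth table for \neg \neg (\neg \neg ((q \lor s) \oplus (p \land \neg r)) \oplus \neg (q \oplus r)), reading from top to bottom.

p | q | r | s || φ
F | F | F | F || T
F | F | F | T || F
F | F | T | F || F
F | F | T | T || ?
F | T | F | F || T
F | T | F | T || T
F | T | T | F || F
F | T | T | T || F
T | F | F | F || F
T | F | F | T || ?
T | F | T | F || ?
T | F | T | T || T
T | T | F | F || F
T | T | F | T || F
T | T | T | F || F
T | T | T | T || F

T, T, F

Row p=F, q=F, r=T, s=T: (\neg \neg ((q \lor s) \oplus (p \land \neg r)) \oplus \neg (q \oplus r)) = T, \neg (\neg \neg ((q \lor s) \oplus (p \land \neg r)) \oplus \neg (q \oplus r)) = F, so the formula = T.
Row p=T, q=F, r=F, s=T: (\neg \neg ((q \lor s) \oplus (p \land \neg r)) \oplus \neg (q \oplus r)) = T, \neg (\neg \neg ((q \lor s) \oplus (p \land \neg r)) \oplus \neg (q \oplus r)) = F, so the formula = T.
Row p=T, q=F, r=T, s=F: (\neg \neg ((q \lor s) \oplus (p \land \neg r)) \oplus \neg (q \oplus r)) = F, \neg (\neg \neg ((q \lor s) \oplus (p \land \neg r)) \oplus \neg (q \oplus r)) = T, so the formula = F.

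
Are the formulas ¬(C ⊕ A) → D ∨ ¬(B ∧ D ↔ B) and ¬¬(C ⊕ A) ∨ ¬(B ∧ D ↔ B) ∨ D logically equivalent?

A | B | C | D || φ | ψ
1 | 1 | 1 | 1 || 1 | 1
1 | 1 | 1 | 0 || 1 | 1
1 | 1 | 0 | 1 || 1 | 1
1 | 1 | 0 | 0 || 1 | 1
1 | 0 | 1 | 1 || 1 | 1
1 | 0 | 1 | 0 || 0 | 0
1 | 0 | 0 | 1 || 1 | 1
1 | 0 | 0 | 0 || 1 | 1
0 | 1 | 1 | 1 || 1 | 1
0 | 1 | 1 | 0 || 1 | 1
0 | 1 | 0 | 1 || 1 | 1
0 | 1 | 0 | 0 || 1 | 1
0 | 0 | 1 | 1 || 1 | 1
0 | 0 | 1 | 0 || 1 | 1
0 | 0 | 0 | 1 || 1 | 1
0 | 0 | 0 | 0 || 0 | 0
The columns for φ and ψ agree on every row, so they are logically equivalent.

equivalent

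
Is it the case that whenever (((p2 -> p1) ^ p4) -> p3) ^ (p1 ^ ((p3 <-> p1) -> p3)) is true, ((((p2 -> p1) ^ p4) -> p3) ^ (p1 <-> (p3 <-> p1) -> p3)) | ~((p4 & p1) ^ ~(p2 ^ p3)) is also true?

p1  p2  p3  p4  |  φ  ψ
0   0   0   0   |  0  1
0   0   0   1   |  1  0
0   0   1   0   |  0  1
0   0   1   1   |  0  1
0   1   0   0   |  1  1
0   1   0   1   |  0  1
0   1   1   0   |  0  1
0   1   1   1   |  0  1
1   0   0   0   |  0  1
1   0   0   1   |  1  1
1   0   1   0   |  1  1
1   0   1   1   |  1  0
1   1   0   0   |  0  1
1   1   0   1   |  1  0
1   1   1   0   |  1  0
1   1   1   1   |  1  1
At p1=0, p2=0, p3=0, p4=1 we have φ true but ψ false, so φ does not entail ψ.

no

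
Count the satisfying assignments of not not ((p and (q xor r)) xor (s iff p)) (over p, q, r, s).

p  q  r  s  |  φ
T  T  T  T  |  T
T  T  T  F  |  F
T  T  F  T  |  F
T  T  F  F  |  T
T  F  T  T  |  F
T  F  T  F  |  T
T  F  F  T  |  T
T  F  F  F  |  F
F  T  T  T  |  F
F  T  T  F  |  T
F  T  F  T  |  F
F  T  F  F  |  T
F  F  T  T  |  F
F  F  T  F  |  T
F  F  F  T  |  F
F  F  F  F  |  T
The formula is true on 8 of the 16 rows.

8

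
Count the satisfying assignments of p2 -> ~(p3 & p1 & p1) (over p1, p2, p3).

p1 | p2 | p3 | (p3 & p1 & p1) | ~(p3 & p1 & p1) | (p2 -> ~(p3 & p1 & p1))
-- | -- | -- | -------------- | --------------- | -----------------------
T  | T  | T  |       T        |        F        |            F           
T  | T  | F  |       F        |        T        |            T           
T  | F  | T  |       T        |        F        |            T           
T  | F  | F  |       F        |        T        |            T           
F  | T  | T  |       F        |        T        |            T           
F  | T  | F  |       F        |        T        |            T           
F  | F  | T  |       F        |        T        |            T           
F  | F  | F  |       F        |        T        |            T           
The formula is true on 7 of the 8 rows.

7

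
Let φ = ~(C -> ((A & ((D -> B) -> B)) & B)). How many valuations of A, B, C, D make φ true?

  A   |   B   |   C   |   D   |   φ  
----- | ----- | ----- | ----- | -----
False | False | False | False | False
False | False | False |  True | False
False | False |  True | False |  True
False | False |  True |  True |  True
False |  True | False | False | False
False |  True | False |  True | False
False |  True |  True | False |  True
False |  True |  True |  True |  True
 True | False | False | False | False
 True | False | False |  True | False
 True | False |  True | False |  True
 True | False |  True |  True |  True
 True |  True | False | False | False
 True |  True | False |  True | False
 True |  True |  True | False | False
 True |  True |  True |  True | False
The formula is true on 6 of the 16 rows.

6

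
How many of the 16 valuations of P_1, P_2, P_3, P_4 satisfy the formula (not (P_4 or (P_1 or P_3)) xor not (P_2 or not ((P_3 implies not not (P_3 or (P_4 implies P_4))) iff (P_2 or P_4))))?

P_1 | P_2 | P_3 | P_4 | φ
--- | --- | --- | --- | -
 F  |  F  |  F  |  F  | T
 F  |  F  |  F  |  T  | T
 F  |  F  |  T  |  F  | F
 F  |  F  |  T  |  T  | T
 F  |  T  |  F  |  F  | T
 F  |  T  |  F  |  T  | F
 F  |  T  |  T  |  F  | F
 F  |  T  |  T  |  T  | F
 T  |  F  |  F  |  F  | F
 T  |  F  |  F  |  T  | T
 T  |  F  |  T  |  F  | F
 T  |  F  |  T  |  T  | T
 T  |  T  |  F  |  F  | F
 T  |  T  |  F  |  T  | F
 T  |  T  |  T  |  F  | F
 T  |  T  |  T  |  T  | F
The formula is true on 6 of the 16 rows.

6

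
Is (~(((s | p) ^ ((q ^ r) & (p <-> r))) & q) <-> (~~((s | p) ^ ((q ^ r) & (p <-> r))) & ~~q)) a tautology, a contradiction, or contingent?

contradiction

p | q | r | s || φ
T | T | T | T || F
T | T | T | F || F
T | T | F | T || F
T | T | F | F || F
T | F | T | T || F
T | F | T | F || F
T | F | F | T || F
T | F | F | F || F
F | T | T | T || F
F | T | T | F || F
F | T | F | T || F
F | T | F | F || F
F | F | T | T || F
F | F | T | F || F
F | F | F | T || F
F | F | F | F || F
Every row is F, so the formula is a contradiction.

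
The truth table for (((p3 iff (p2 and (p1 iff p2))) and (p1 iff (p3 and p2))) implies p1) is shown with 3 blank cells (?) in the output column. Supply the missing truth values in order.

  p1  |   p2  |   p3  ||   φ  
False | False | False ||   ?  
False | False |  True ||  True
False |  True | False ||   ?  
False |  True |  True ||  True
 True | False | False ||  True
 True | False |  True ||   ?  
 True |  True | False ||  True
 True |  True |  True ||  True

False, False, True

Row p1=False, p2=False, p3=False: ((p3 iff (p2 and (p1 iff p2))) and (p1 iff (p3 and p2))) = True, so the formula = False.
Row p1=False, p2=True, p3=False: ((p3 iff (p2 and (p1 iff p2))) and (p1 iff (p3 and p2))) = True, so the formula = False.
Row p1=True, p2=False, p3=True: ((p3 iff (p2 and (p1 iff p2))) and (p1 iff (p3 and p2))) = False, so the formula = True.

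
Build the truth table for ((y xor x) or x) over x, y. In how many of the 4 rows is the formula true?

x | y | (y xor x) | ((y xor x) or x)
- | - | --------- | ----------------
F | F |     F     |        F        
F | T |     T     |        T        
T | F |     T     |        T        
T | T |     F     |        T        
The formula is true on 3 of the 4 rows.

3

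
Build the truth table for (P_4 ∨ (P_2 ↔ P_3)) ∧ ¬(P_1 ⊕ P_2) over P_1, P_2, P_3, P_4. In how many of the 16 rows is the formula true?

6

P_1  P_2  P_3  P_4  |  (P_2 ↔ P_3)  (P_4 ∨ (P_2 ↔ P_3))  (P_1 ⊕ P_2)  ¬(P_1 ⊕ P_2)  φ
 T    T    T    T   |       T                T                F            T        T
 T    T    T    F   |       T                T                F            T        T
 T    T    F    T   |       F                T                F            T        T
 T    T    F    F   |       F                F                F            T        F
 T    F    T    T   |       F                T                T            F        F
 T    F    T    F   |       F                F                T            F        F
 T    F    F    T   |       T                T                T            F        F
 T    F    F    F   |       T                T                T            F        F
 F    T    T    T   |       T                T                T            F        F
 F    T    T    F   |       T                T                T            F        F
 F    T    F    T   |       F                T                T            F        F
 F    T    F    F   |       F                F                T            F        F
 F    F    T    T   |       F                T                F            T        T
 F    F    T    F   |       F                F                F            T        F
 F    F    F    T   |       T                T                F            T        T
 F    F    F    F   |       T                T                F            T        T
The formula is true on 6 of the 16 rows.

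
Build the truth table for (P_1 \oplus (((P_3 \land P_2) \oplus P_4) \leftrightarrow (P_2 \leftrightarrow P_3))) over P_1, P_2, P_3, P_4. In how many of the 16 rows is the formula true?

8

 P_1  |  P_2  |  P_3  |  P_4  || (P_3 \land P_2) | ((P_3 \land P_2) \oplus P_4) | (P_2 \leftrightarrow P_3) |   φ  
 True |  True |  True |  True ||       True      |            False             |            True           |  True
 True |  True |  True | False ||       True      |             True             |            True           | False
 True |  True | False |  True ||      False      |             True             |           False           |  True
 True |  True | False | False ||      False      |            False             |           False           | False
 True | False |  True |  True ||      False      |             True             |           False           |  True
 True | False |  True | False ||      False      |            False             |           False           | False
 True | False | False |  True ||      False      |             True             |            True           | False
 True | False | False | False ||      False      |            False             |            True           |  True
False |  True |  True |  True ||       True      |            False             |            True           | False
False |  True |  True | False ||       True      |             True             |            True           |  True
False |  True | False |  True ||      False      |             True             |           False           | False
False |  True | False | False ||      False      |            False             |           False           |  True
False | False |  True |  True ||      False      |             True             |           False           | False
False | False |  True | False ||      False      |            False             |           False           |  True
False | False | False |  True ||      False      |             True             |            True           |  True
False | False | False | False ||      False      |            False             |            True           | False
The formula is true on 8 of the 16 rows.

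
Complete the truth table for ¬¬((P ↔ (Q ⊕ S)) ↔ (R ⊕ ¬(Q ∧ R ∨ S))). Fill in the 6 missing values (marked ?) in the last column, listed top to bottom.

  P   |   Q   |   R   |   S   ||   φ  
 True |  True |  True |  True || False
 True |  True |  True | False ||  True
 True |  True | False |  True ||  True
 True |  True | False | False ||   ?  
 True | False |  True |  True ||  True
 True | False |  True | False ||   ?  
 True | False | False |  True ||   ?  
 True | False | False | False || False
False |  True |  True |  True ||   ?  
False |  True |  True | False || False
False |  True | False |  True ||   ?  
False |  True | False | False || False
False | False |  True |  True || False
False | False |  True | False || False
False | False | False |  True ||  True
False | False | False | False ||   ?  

Row P=True, Q=True, R=False, S=False: ((P ↔ (Q ⊕ S)) ↔ (R ⊕ ¬(Q ∧ R ∨ S))) = True, ¬((P ↔ (Q ⊕ S)) ↔ (R ⊕ ¬(Q ∧ R ∨ S))) = False, so the formula = True.
Row P=True, Q=False, R=True, S=False: ((P ↔ (Q ⊕ S)) ↔ (R ⊕ ¬(Q ∧ R ∨ S))) = True, ¬((P ↔ (Q ⊕ S)) ↔ (R ⊕ ¬(Q ∧ R ∨ S))) = False, so the formula = True.
Row P=True, Q=False, R=False, S=True: ((P ↔ (Q ⊕ S)) ↔ (R ⊕ ¬(Q ∧ R ∨ S))) = False, ¬((P ↔ (Q ⊕ S)) ↔ (R ⊕ ¬(Q ∧ R ∨ S))) = True, so the formula = False.
Row P=False, Q=True, R=True, S=True: ((P ↔ (Q ⊕ S)) ↔ (R ⊕ ¬(Q ∧ R ∨ S))) = True, ¬((P ↔ (Q ⊕ S)) ↔ (R ⊕ ¬(Q ∧ R ∨ S))) = False, so the formula = True.
Row P=False, Q=True, R=False, S=True: ((P ↔ (Q ⊕ S)) ↔ (R ⊕ ¬(Q ∧ R ∨ S))) = False, ¬((P ↔ (Q ⊕ S)) ↔ (R ⊕ ¬(Q ∧ R ∨ S))) = True, so the formula = False.
Row P=False, Q=False, R=False, S=False: ((P ↔ (Q ⊕ S)) ↔ (R ⊕ ¬(Q ∧ R ∨ S))) = True, ¬((P ↔ (Q ⊕ S)) ↔ (R ⊕ ¬(Q ∧ R ∨ S))) = False, so the formula = True.

True, True, False, True, False, True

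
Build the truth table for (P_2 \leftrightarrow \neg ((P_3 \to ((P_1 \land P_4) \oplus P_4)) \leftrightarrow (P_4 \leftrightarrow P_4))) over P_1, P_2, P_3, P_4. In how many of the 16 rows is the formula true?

P_1 | P_2 | P_3 | P_4 || (P_1 \land P_4) | ((P_1 \land P_4) \oplus P_4) | (P_4 \leftrightarrow P_4) | φ
 T  |  T  |  T  |  T  ||        T        |              F               |             T             | T
 T  |  T  |  T  |  F  ||        F        |              F               |             T             | T
 T  |  T  |  F  |  T  ||        T        |              F               |             T             | F
 T  |  T  |  F  |  F  ||        F        |              F               |             T             | F
 T  |  F  |  T  |  T  ||        T        |              F               |             T             | F
 T  |  F  |  T  |  F  ||        F        |              F               |             T             | F
 T  |  F  |  F  |  T  ||        T        |              F               |             T             | T
 T  |  F  |  F  |  F  ||        F        |              F               |             T             | T
 F  |  T  |  T  |  T  ||        F        |              T               |             T             | F
 F  |  T  |  T  |  F  ||        F        |              F               |             T             | T
 F  |  T  |  F  |  T  ||        F        |              T               |             T             | F
 F  |  T  |  F  |  F  ||        F        |              F               |             T             | F
 F  |  F  |  T  |  T  ||        F        |              T               |             T             | T
 F  |  F  |  T  |  F  ||        F        |              F               |             T             | F
 F  |  F  |  F  |  T  ||        F        |              T               |             T             | T
 F  |  F  |  F  |  F  ||        F        |              F               |             T             | T
The formula is true on 8 of the 16 rows.

8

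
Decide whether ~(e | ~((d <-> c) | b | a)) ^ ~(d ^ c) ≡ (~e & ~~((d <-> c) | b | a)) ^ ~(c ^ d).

a | b | c | d | e || φ | ψ
0 | 0 | 0 | 0 | 0 || 0 | 0
0 | 0 | 0 | 0 | 1 || 1 | 1
0 | 0 | 0 | 1 | 0 || 0 | 0
0 | 0 | 0 | 1 | 1 || 0 | 0
0 | 0 | 1 | 0 | 0 || 0 | 0
0 | 0 | 1 | 0 | 1 || 0 | 0
0 | 0 | 1 | 1 | 0 || 0 | 0
0 | 0 | 1 | 1 | 1 || 1 | 1
0 | 1 | 0 | 0 | 0 || 0 | 0
0 | 1 | 0 | 0 | 1 || 1 | 1
0 | 1 | 0 | 1 | 0 || 1 | 1
0 | 1 | 0 | 1 | 1 || 0 | 0
0 | 1 | 1 | 0 | 0 || 1 | 1
0 | 1 | 1 | 0 | 1 || 0 | 0
0 | 1 | 1 | 1 | 0 || 0 | 0
0 | 1 | 1 | 1 | 1 || 1 | 1
1 | 0 | 0 | 0 | 0 || 0 | 0
1 | 0 | 0 | 0 | 1 || 1 | 1
1 | 0 | 0 | 1 | 0 || 1 | 1
1 | 0 | 0 | 1 | 1 || 0 | 0
1 | 0 | 1 | 0 | 0 || 1 | 1
1 | 0 | 1 | 0 | 1 || 0 | 0
1 | 0 | 1 | 1 | 0 || 0 | 0
1 | 0 | 1 | 1 | 1 || 1 | 1
1 | 1 | 0 | 0 | 0 || 0 | 0
1 | 1 | 0 | 0 | 1 || 1 | 1
1 | 1 | 0 | 1 | 0 || 1 | 1
1 | 1 | 0 | 1 | 1 || 0 | 0
1 | 1 | 1 | 0 | 0 || 1 | 1
1 | 1 | 1 | 0 | 1 || 0 | 0
1 | 1 | 1 | 1 | 0 || 0 | 0
1 | 1 | 1 | 1 | 1 || 1 | 1
The columns for φ and ψ agree on every row, so they are logically equivalent.

equivalent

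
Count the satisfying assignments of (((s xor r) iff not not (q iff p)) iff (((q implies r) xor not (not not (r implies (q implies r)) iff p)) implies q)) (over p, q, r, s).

8

p | q | r | s | (s xor r) | (q iff p) | not (q iff p) | not not (q iff p) | (q implies r) | (r implies (q implies r)) | φ
- | - | - | - | --------- | --------- | ------------- | ----------------- | ------------- | ------------------------- | -
F | F | F | F |     F     |     T     |       F       |         T         |       T       |             T             | F
F | F | F | T |     T     |     T     |       F       |         T         |       T       |             T             | T
F | F | T | F |     T     |     T     |       F       |         T         |       T       |             T             | T
F | F | T | T |     F     |     T     |       F       |         T         |       T       |             T             | F
F | T | F | F |     F     |     F     |       T       |         F         |       F       |             T             | T
F | T | F | T |     T     |     F     |       T       |         F         |       F       |             T             | F
F | T | T | F |     T     |     F     |       T       |         F         |       T       |             T             | F
F | T | T | T |     F     |     F     |       T       |         F         |       T       |             T             | T
T | F | F | F |     F     |     F     |       T       |         F         |       T       |             T             | F
T | F | F | T |     T     |     F     |       T       |         F         |       T       |             T             | T
T | F | T | F |     T     |     F     |       T       |         F         |       T       |             T             | T
T | F | T | T |     F     |     F     |       T       |         F         |       T       |             T             | F
T | T | F | F |     F     |     T     |       F       |         T         |       F       |             T             | F
T | T | F | T |     T     |     T     |       F       |         T         |       F       |             T             | T
T | T | T | F |     T     |     T     |       F       |         T         |       T       |             T             | T
T | T | T | T |     F     |     T     |       F       |         T         |       T       |             T             | F
The formula is true on 8 of the 16 rows.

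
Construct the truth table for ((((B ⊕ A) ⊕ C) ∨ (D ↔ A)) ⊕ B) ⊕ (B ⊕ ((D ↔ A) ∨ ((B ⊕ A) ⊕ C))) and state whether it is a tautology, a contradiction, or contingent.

A | B | C | D || φ
0 | 0 | 0 | 0 || 0
0 | 0 | 0 | 1 || 0
0 | 0 | 1 | 0 || 0
0 | 0 | 1 | 1 || 0
0 | 1 | 0 | 0 || 0
0 | 1 | 0 | 1 || 0
0 | 1 | 1 | 0 || 0
0 | 1 | 1 | 1 || 0
1 | 0 | 0 | 0 || 0
1 | 0 | 0 | 1 || 0
1 | 0 | 1 | 0 || 0
1 | 0 | 1 | 1 || 0
1 | 1 | 0 | 0 || 0
1 | 1 | 0 | 1 || 0
1 | 1 | 1 | 0 || 0
1 | 1 | 1 | 1 || 0
Every row is 0, so the formula is a contradiction.

contradiction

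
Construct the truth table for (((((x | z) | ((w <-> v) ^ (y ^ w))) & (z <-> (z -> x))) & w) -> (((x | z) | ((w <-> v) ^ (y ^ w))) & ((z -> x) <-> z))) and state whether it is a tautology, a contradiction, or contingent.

x | y | z | w | v | φ
- | - | - | - | - | -
1 | 1 | 1 | 1 | 1 | 1
1 | 1 | 1 | 1 | 0 | 1
1 | 1 | 1 | 0 | 1 | 1
1 | 1 | 1 | 0 | 0 | 1
1 | 1 | 0 | 1 | 1 | 1
1 | 1 | 0 | 1 | 0 | 1
1 | 1 | 0 | 0 | 1 | 1
1 | 1 | 0 | 0 | 0 | 1
1 | 0 | 1 | 1 | 1 | 1
1 | 0 | 1 | 1 | 0 | 1
1 | 0 | 1 | 0 | 1 | 1
1 | 0 | 1 | 0 | 0 | 1
1 | 0 | 0 | 1 | 1 | 1
1 | 0 | 0 | 1 | 0 | 1
1 | 0 | 0 | 0 | 1 | 1
1 | 0 | 0 | 0 | 0 | 1
0 | 1 | 1 | 1 | 1 | 1
0 | 1 | 1 | 1 | 0 | 1
0 | 1 | 1 | 0 | 1 | 1
0 | 1 | 1 | 0 | 0 | 1
0 | 1 | 0 | 1 | 1 | 1
0 | 1 | 0 | 1 | 0 | 1
0 | 1 | 0 | 0 | 1 | 1
0 | 1 | 0 | 0 | 0 | 1
0 | 0 | 1 | 1 | 1 | 1
0 | 0 | 1 | 1 | 0 | 1
0 | 0 | 1 | 0 | 1 | 1
0 | 0 | 1 | 0 | 0 | 1
0 | 0 | 0 | 1 | 1 | 1
0 | 0 | 0 | 1 | 0 | 1
0 | 0 | 0 | 0 | 1 | 1
0 | 0 | 0 | 0 | 0 | 1
Every row is 1, so the formula is a tautology.

tautology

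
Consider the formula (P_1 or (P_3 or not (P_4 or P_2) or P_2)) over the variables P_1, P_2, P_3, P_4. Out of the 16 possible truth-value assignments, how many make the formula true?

P_1  P_2  P_3  P_4  |  (P_4 or P_2)  not (P_4 or P_2)  φ
 T    T    T    T   |       T               F          T
 T    T    T    F   |       T               F          T
 T    T    F    T   |       T               F          T
 T    T    F    F   |       T               F          T
 T    F    T    T   |       T               F          T
 T    F    T    F   |       F               T          T
 T    F    F    T   |       T               F          T
 T    F    F    F   |       F               T          T
 F    T    T    T   |       T               F          T
 F    T    T    F   |       T               F          T
 F    T    F    T   |       T               F          T
 F    T    F    F   |       T               F          T
 F    F    T    T   |       T               F          T
 F    F    T    F   |       F               T          T
 F    F    F    T   |       T               F          F
 F    F    F    F   |       F               T          T
The formula is true on 15 of the 16 rows.

15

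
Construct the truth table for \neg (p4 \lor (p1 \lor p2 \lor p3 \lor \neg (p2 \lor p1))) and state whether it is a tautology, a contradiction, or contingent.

p1  p2  p3  p4  |  φ
T   T   T   T   |  F
T   T   T   F   |  F
T   T   F   T   |  F
T   T   F   F   |  F
T   F   T   T   |  F
T   F   T   F   |  F
T   F   F   T   |  F
T   F   F   F   |  F
F   T   T   T   |  F
F   T   T   F   |  F
F   T   F   T   |  F
F   T   F   F   |  F
F   F   T   T   |  F
F   F   T   F   |  F
F   F   F   T   |  F
F   F   F   F   |  F
Every row is F, so the formula is a contradiction.

contradiction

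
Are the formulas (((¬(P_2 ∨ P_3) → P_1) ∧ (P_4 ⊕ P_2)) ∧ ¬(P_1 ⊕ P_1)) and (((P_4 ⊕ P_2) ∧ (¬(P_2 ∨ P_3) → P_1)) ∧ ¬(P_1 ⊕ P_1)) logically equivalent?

equivalent

 P_1  |  P_2  |  P_3  |  P_4  ||   φ   |   ψ  
False | False | False | False || False | False
False | False | False |  True || False | False
False | False |  True | False || False | False
False | False |  True |  True ||  True |  True
False |  True | False | False ||  True |  True
False |  True | False |  True || False | False
False |  True |  True | False ||  True |  True
False |  True |  True |  True || False | False
 True | False | False | False || False | False
 True | False | False |  True ||  True |  True
 True | False |  True | False || False | False
 True | False |  True |  True ||  True |  True
 True |  True | False | False ||  True |  True
 True |  True | False |  True || False | False
 True |  True |  True | False ||  True |  True
 True |  True |  True |  True || False | False
The columns for φ and ψ agree on every row, so they are logically equivalent.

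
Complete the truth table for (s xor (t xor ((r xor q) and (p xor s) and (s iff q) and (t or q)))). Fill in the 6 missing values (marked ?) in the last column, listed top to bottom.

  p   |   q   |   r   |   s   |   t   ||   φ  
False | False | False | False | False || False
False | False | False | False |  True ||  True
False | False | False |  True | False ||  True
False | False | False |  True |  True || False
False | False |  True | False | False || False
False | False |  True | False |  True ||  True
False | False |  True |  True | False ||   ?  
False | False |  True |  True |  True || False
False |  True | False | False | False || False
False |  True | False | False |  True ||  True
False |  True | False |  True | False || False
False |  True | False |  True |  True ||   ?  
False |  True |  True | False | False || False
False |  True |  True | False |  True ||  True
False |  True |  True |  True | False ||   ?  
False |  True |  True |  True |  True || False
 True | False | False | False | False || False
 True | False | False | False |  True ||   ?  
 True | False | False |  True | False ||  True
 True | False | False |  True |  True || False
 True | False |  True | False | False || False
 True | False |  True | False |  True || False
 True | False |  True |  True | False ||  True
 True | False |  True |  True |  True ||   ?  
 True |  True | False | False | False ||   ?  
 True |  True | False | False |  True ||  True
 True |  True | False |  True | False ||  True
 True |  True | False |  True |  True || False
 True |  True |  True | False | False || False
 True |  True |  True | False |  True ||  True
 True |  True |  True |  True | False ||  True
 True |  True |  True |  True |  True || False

True, True, True, True, False, False

Row p=False, q=False, r=True, s=True, t=False: (t xor ((r xor q) and (p xor s) and (s iff q) and (t or q))) = False, so the formula = True.
Row p=False, q=True, r=False, s=True, t=True: (t xor ((r xor q) and (p xor s) and (s iff q) and (t or q))) = False, so the formula = True.
Row p=False, q=True, r=True, s=True, t=False: (t xor ((r xor q) and (p xor s) and (s iff q) and (t or q))) = False, so the formula = True.
Row p=True, q=False, r=False, s=False, t=True: (t xor ((r xor q) and (p xor s) and (s iff q) and (t or q))) = True, so the formula = True.
Row p=True, q=False, r=True, s=True, t=True: (t xor ((r xor q) and (p xor s) and (s iff q) and (t or q))) = True, so the formula = False.
Row p=True, q=True, r=False, s=False, t=False: (t xor ((r xor q) and (p xor s) and (s iff q) and (t or q))) = False, so the formula = False.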